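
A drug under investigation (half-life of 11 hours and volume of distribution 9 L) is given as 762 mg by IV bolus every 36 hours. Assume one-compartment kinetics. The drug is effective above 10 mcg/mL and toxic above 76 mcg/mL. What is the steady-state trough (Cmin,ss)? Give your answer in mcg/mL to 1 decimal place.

9.8 mcg/mL

k = ln2/t½ = ln2/11 ≈ 0.063013 h⁻¹; fraction remaining f = e^(−kτ) = e^(−0.063013×36) ≈ 0.1035.
Accumulation ratio R = 1/(1 − f) ≈ 1/0.8965 ≈ 1.1154.
Single-dose peak C₀ = D/Vd = 762/9 ≈ 84.667 mcg/mL.
Steady-state peak Cmax,ss = C₀·R ≈ 84.667 × 1.1154 ≈ 94.438 mcg/mL.
Steady-state trough Cmin,ss = Cmax,ss·f ≈ 94.438 × 0.1035 ≈ 9.774 mcg/mL.
Trough 9.8 mcg/mL vs MEC 10 mcg/mL: subtherapeutic.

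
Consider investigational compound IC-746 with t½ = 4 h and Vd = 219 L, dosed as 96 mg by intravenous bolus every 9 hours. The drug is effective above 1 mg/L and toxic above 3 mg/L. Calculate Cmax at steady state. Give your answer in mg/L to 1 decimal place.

Over one 9-h interval, 9/4 ≈ 2.25 half-lives elapse, leaving f ≈ 0.2102 of each dose.
Accumulation ratio R = 1/(1 − f) ≈ 1/0.7898 ≈ 1.2661.
Single-dose peak C₀ = D/Vd = 96/219 ≈ 0.438 mg/L.
Cmax,ss = C₀/(1 − f) ≈ 0.438/0.7898 ≈ 0.555 mg/L.
Peak 0.6 mg/L vs MTC 3 mg/L: below toxic threshold.

0.6 mg/L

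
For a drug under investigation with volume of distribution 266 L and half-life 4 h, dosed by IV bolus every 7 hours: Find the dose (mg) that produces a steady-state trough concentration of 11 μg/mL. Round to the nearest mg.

τ/t½ = 7/4 ≈ 1.75, so f = (1/2)^(7/4) ≈ 0.297302.
Cmin,ss = (D/Vd)·f/(1−f), so D = Cmin,ss·Vd·(1−f)/f.
D = 11 × 266 × (1−f)/f ≈ 11 × 266 × 2.36358 ≈ 6915.84 mg.

6916 mg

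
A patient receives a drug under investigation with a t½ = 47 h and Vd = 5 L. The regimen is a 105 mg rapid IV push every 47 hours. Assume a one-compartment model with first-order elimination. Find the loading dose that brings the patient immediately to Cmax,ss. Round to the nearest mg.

210 mg

f = (1/2)^(47/47) ≈ 0.500000; accumulation ratio R = 1/(1−f) ≈ 2.00000.
Loading dose to hit Cmax,ss on first dose: D_load = D_maint·R ≈ 105 × 2.00000 ≈ 210.00 mg.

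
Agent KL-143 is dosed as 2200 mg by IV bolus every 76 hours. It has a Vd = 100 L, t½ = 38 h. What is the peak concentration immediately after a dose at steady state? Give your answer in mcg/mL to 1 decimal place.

The dosing interval is 2 half-lives, so f = 2^(−2) = 0.25.
At steady state, R = 1/(1 − 0.25) = 4/3.
Single-dose peak C₀ = D/Vd = 2200/100 = 22 mcg/mL.
Steady-state peak Cmax,ss = C₀·R = 22 × 4/3 ≈ 29.333 mcg/mL.

29.3 mcg/mL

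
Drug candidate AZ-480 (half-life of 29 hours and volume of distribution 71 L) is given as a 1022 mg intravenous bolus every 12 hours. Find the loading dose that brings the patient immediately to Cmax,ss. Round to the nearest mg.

4099 mg

f = (1/2)^(12/29) ≈ 0.750647; accumulation ratio R = 1/(1−f) ≈ 4.01038.
Loading dose to hit Cmax,ss on first dose: D_load = D_maint·R ≈ 1022 × 4.01038 ≈ 4098.61 mg.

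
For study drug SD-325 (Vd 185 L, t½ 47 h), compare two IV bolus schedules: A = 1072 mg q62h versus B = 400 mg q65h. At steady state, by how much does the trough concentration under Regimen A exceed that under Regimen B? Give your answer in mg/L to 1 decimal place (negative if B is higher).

2.5 mg/L

Regimen A: f = (1/2)^(62/47) ≈ 0.4008; Cmin,ss = (1072/185)·f/(1−f) ≈ 3.876 mg/L.
Regimen B: f = (1/2)^(65/47) ≈ 0.3834; Cmin,ss = (400/185)·f/(1−f) ≈ 1.344 mg/L.
Difference ≈ 3.876 − 1.344 ≈ 2.532 mg/L.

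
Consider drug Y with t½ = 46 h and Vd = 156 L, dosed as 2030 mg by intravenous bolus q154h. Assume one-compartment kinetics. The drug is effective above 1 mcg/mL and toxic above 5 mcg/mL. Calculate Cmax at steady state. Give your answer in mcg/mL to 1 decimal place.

14.4 mcg/mL

τ/t½ = 154/46 ≈ 3.3478, so fraction remaining f = (1/2)^(154/46) ≈ 0.0982.
At steady state, accumulation factor R = 1/(1 − e^(−kτ)) ≈ 1.1089.
Each bolus raises the concentration by D/Vd = 2030/156 ≈ 13.013 mcg/mL.
Steady-state peak Cmax,ss = C₀·R ≈ 13.013 × 1.1089 ≈ 14.430 mcg/mL.
Peak 14.4 mcg/mL vs MTC 5 mcg/mL: exceeds toxic threshold.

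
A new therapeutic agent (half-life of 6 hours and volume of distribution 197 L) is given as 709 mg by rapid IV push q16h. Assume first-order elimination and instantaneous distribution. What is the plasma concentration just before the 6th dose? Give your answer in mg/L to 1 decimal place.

f = (1/2)^(τ/t½) = (1/2)^(16/6) ≈ 0.1575.
C₀ = D/Vd = 709/197 ≈ 3.599 mg/L.
Before the 6th dose, 5 doses have been given. Superposition: Cmin = C₀·(f + f² + … + f^5).
≈ 3.599 × (0.1575 + 0.0248 + 0.0039 + 0.0006 + 0.0001) ≈ 3.599 × 0.1869 ≈ 0.673 mg/L.

0.7 mg/L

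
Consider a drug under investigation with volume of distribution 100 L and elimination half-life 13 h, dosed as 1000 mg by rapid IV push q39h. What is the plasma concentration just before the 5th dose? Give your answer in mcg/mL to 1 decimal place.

1.4 mcg/mL

f = (1/2)^(τ/t½) = (1/2)^(39/13) ≈ 0.1250.
C₀ = D/Vd = 1000/100 ≈ 10.000 mcg/mL.
Before the 5th dose, 4 doses have been given. Superposition: Cmin = C₀·(f + f² + … + f^4).
≈ 10.000 × (0.1250 + 0.0156 + 0.0020 + 0.0002) ≈ 10.000 × 0.1428 ≈ 1.428 mcg/mL.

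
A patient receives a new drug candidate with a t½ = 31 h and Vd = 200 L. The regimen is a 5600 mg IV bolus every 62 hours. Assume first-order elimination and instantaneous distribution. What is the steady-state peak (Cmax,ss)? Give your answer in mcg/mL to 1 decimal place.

The dosing interval is 2 half-lives, so f = 2^(−2) = 0.25.
At steady state, R = 1/(1 − 0.25) = 4/3.
Single-dose peak C₀ = D/Vd = 5600/200 = 28 mcg/mL.
Steady-state peak Cmax,ss = C₀·R = 28 × 4/3 ≈ 37.333 mcg/mL.

37.3 mcg/mL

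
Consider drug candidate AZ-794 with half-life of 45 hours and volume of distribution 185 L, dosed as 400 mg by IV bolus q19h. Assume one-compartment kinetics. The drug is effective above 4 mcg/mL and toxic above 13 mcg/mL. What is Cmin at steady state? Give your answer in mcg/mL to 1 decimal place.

Over one 19-h interval, 19/45 ≈ 0.42222 half-lives elapse, leaving f ≈ 0.7463 of each dose.
Single-dose peak C₀ = D/Vd = 400/185 ≈ 2.162 mcg/mL.
Steady-state trough Cmin,ss = C₀·f/(1−f) ≈ 2.162 × 0.7463/0.2537 ≈ 6.360 mcg/mL.
Trough 6.4 mcg/mL vs MEC 4 mcg/mL: adequate.

6.4 mcg/mL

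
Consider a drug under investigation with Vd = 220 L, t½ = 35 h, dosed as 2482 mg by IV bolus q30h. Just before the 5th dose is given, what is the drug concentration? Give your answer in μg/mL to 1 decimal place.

f = (1/2)^(τ/t½) = (1/2)^(30/35) ≈ 0.5520.
C₀ = D/Vd = 2482/220 ≈ 11.282 μg/mL.
Before the 5th dose, 4 doses have been given. Superposition: Cmin = C₀·(f + f² + … + f^4).
≈ 11.282 × (0.5520 + 0.3047 + 0.1682 + 0.0928) ≈ 11.282 × 1.1177 ≈ 12.610 μg/mL.

12.6 μg/mL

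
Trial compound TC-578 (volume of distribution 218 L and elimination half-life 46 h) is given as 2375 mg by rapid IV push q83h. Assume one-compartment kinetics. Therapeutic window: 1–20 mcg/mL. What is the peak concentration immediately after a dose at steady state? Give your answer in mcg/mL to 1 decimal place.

Over one 83-h interval, 83/46 ≈ 1.8043 half-lives elapse, leaving f ≈ 0.2863 of each dose.
Accumulation ratio R = 1/(1 − f) ≈ 1/0.7137 ≈ 1.4011.
Single-dose peak C₀ = D/Vd = 2375/218 ≈ 10.894 mcg/mL.
Steady-state peak Cmax,ss = C₀·R ≈ 10.894 × 1.4011 ≈ 15.264 mcg/mL.
Peak 15.3 mcg/mL vs MTC 20 mcg/mL: below toxic threshold.

15.3 mcg/mL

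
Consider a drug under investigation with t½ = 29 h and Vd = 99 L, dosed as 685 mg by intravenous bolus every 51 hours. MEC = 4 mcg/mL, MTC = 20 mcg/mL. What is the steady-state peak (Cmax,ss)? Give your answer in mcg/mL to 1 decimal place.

9.8 mcg/mL

Over one 51-h interval, 51/29 ≈ 1.7586 half-lives elapse, leaving f ≈ 0.2955 of each dose.
Accumulation ratio R = 1/(1 − f) ≈ 1/0.7045 ≈ 1.4194.
Each bolus raises the concentration by D/Vd = 685/99 ≈ 6.919 mcg/mL.
Steady-state peak Cmax,ss = C₀·R ≈ 6.919 × 1.4194 ≈ 9.821 mcg/mL.
Peak 9.8 mcg/mL vs MTC 20 mcg/mL: below toxic threshold.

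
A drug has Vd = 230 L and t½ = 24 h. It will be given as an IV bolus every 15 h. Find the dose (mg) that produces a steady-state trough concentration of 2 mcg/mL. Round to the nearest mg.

249 mg

τ/t½ = 15/24 ≈ 0.625, so f = (1/2)^(15/24) ≈ 0.648420.
Cmin,ss = (D/Vd)·f/(1−f), so D = Cmin,ss·Vd·(1−f)/f.
D = 2 × 230 × (1−f)/f ≈ 2 × 230 × 0.54221 ≈ 249.42 mg.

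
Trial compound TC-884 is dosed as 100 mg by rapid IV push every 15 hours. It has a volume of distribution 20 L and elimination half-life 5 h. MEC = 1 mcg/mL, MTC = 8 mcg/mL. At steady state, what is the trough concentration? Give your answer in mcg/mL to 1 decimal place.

0.7 mcg/mL

The dosing interval is 3 half-lives, so f = 2^(−3) = 0.125.
At steady state, R = 1/(1 − 0.125) = 8/7.
Single-dose peak C₀ = D/Vd = 100/20 = 5 mcg/mL.
Steady-state peak Cmax,ss = C₀·R = 5 × 8/7 ≈ 5.714 mcg/mL.
Steady-state trough Cmin,ss = Cmax,ss·f ≈ 5.714 × 0.125 ≈ 0.714 mcg/mL.
Trough 0.7 mcg/mL vs MEC 1 mcg/mL: subtherapeutic.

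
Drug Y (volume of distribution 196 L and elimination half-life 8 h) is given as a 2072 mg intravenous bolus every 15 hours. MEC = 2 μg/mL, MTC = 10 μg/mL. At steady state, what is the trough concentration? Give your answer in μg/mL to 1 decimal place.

4.0 μg/mL

k = ln2/t½ = ln2/8 ≈ 0.086643 h⁻¹; fraction remaining f = e^(−kτ) = e^(−0.086643×15) ≈ 0.2726.
Each bolus raises the concentration by D/Vd = 2072/196 ≈ 10.571 μg/mL.
Steady-state trough Cmin,ss = C₀·f/(1−f) ≈ 10.571 × 0.2726/0.7274 ≈ 3.962 μg/mL.
Trough 4.0 μg/mL vs MEC 2 μg/mL: adequate.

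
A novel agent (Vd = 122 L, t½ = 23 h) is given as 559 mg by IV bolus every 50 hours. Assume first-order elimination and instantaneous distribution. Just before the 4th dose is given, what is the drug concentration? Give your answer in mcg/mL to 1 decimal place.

f = (1/2)^(τ/t½) = (1/2)^(50/23) ≈ 0.2216.
C₀ = D/Vd = 559/122 ≈ 4.582 mcg/mL.
Before the 4th dose, 3 doses have been given. Superposition: Cmin = C₀·(f + f² + … + f^3).
≈ 4.582 × (0.2216 + 0.0491 + 0.0109) ≈ 4.582 × 0.2816 ≈ 1.290 mcg/mL.

1.3 mcg/mL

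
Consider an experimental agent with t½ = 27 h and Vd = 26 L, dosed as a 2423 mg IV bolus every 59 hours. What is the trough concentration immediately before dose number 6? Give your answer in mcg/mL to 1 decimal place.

f = (1/2)^(τ/t½) = (1/2)^(59/27) ≈ 0.2199.
C₀ = D/Vd = 2423/26 ≈ 93.192 mcg/mL.
Before the 6th dose, 5 doses have been given. Superposition: Cmin = C₀·(f + f² + … + f^5).
≈ 93.192 × (0.2199 + 0.0484 + 0.0106 + 0.0023 + 0.0005) ≈ 93.192 × 0.2817 ≈ 26.252 mcg/mL.

26.3 mcg/mL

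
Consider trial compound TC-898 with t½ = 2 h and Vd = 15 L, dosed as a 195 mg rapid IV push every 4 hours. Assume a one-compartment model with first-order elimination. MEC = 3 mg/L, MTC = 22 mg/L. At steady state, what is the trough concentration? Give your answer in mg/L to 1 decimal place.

4.3 mg/L

τ = 4 h = 2 half-lives, so f = (1/2)^2 = 0.25.
Accumulation ratio R = 1/(1 − f) = 1/0.75 = 4/3.
Single-dose peak C₀ = D/Vd = 195/15 = 13 mg/L.
Steady-state peak Cmax,ss = C₀·R = 13 × 4/3 ≈ 17.333 mg/L.
Steady-state trough Cmin,ss = Cmax,ss·f ≈ 17.333 × 0.25 ≈ 4.333 mg/L.
Trough 4.3 mg/L vs MEC 3 mg/L: adequate.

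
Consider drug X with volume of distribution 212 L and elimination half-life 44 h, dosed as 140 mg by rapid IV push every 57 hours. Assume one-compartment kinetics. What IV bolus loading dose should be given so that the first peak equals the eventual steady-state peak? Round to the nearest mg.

236 mg

f = (1/2)^(57/44) ≈ 0.407408; accumulation ratio R = 1/(1−f) ≈ 1.68750.
Loading dose to hit Cmax,ss on first dose: D_load = D_maint·R ≈ 140 × 1.68750 ≈ 236.25 mg.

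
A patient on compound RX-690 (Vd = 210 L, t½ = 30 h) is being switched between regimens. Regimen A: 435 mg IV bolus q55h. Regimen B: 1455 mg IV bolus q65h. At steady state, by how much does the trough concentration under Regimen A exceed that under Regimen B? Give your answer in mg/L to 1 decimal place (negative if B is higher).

Regimen A: f = (1/2)^(55/30) ≈ 0.2806; Cmin,ss = (435/210)·f/(1−f) ≈ 0.808 mg/L.
Regimen B: f = (1/2)^(65/30) ≈ 0.2227; Cmin,ss = (1455/210)·f/(1−f) ≈ 1.985 mg/L.
Difference ≈ 0.808 − 1.985 ≈ -1.177 mg/L.

-1.2 mg/L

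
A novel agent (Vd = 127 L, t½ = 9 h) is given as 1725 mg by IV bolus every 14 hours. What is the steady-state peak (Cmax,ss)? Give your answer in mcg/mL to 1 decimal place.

20.6 mcg/mL

Over one 14-h interval, 14/9 ≈ 1.5556 half-lives elapse, leaving f ≈ 0.3402 of each dose.
Accumulation ratio R = 1/(1 − f) ≈ 1/0.6598 ≈ 1.5156.
Single-dose peak C₀ = D/Vd = 1725/127 ≈ 13.583 mcg/mL.
Steady-state peak Cmax,ss = C₀·R ≈ 13.583 × 1.5156 ≈ 20.586 mcg/mL.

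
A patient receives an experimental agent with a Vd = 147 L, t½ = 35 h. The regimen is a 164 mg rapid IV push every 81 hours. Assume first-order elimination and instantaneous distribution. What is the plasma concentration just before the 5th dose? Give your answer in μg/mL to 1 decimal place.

0.3 μg/mL

f = (1/2)^(τ/t½) = (1/2)^(81/35) ≈ 0.2011.
C₀ = D/Vd = 164/147 ≈ 1.116 μg/mL.
Before the 5th dose, 4 doses have been given. Superposition: Cmin = C₀·(f + f² + … + f^4).
≈ 1.116 × (0.2011 + 0.0404 + 0.0081 + 0.0016) ≈ 1.116 × 0.2512 ≈ 0.280 μg/mL.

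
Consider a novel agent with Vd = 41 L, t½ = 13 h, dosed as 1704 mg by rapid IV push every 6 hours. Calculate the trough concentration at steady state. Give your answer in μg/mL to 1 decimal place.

110.2 μg/mL

τ/t½ = 6/13 ≈ 0.46154, so fraction remaining f = (1/2)^(6/13) ≈ 0.7262.
Single-dose peak C₀ = D/Vd = 1704/41 ≈ 41.561 μg/mL.
Steady-state trough Cmin,ss = C₀·f/(1−f) ≈ 41.561 × 0.7262/0.2738 ≈ 110.232 μg/mL.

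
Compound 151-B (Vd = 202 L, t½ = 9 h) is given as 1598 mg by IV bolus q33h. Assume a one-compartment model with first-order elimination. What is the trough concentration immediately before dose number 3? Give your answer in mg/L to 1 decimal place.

0.7 mg/L

f = (1/2)^(τ/t½) = (1/2)^(33/9) ≈ 0.0787.
C₀ = D/Vd = 1598/202 ≈ 7.911 mg/L.
Before the 3rd dose, 2 doses have been given. Superposition: Cmin = C₀·(f + f²).
≈ 7.911 × (0.0787 + 0.0062) ≈ 7.911 × 0.0849 ≈ 0.672 mg/L.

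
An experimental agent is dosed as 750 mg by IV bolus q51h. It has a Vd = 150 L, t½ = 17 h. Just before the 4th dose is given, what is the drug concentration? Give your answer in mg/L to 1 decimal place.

f = (1/2)^(τ/t½) = (1/2)^(51/17) ≈ 0.1250.
C₀ = D/Vd = 750/150 ≈ 5.000 mg/L.
Before the 4th dose, 3 doses have been given. Superposition: Cmin = C₀·(f + f² + … + f^3).
≈ 5.000 × (0.1250 + 0.0156 + 0.0020) ≈ 5.000 × 0.1426 ≈ 0.713 mg/L.

0.7 mg/L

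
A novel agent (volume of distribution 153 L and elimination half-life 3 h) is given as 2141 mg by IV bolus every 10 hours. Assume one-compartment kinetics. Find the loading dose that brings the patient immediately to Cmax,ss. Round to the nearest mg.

f = (1/2)^(10/3) ≈ 0.099213; accumulation ratio R = 1/(1−f) ≈ 1.11014.
Loading dose to hit Cmax,ss on first dose: D_load = D_maint·R ≈ 2141 × 1.11014 ≈ 2376.81 mg.

2377 mg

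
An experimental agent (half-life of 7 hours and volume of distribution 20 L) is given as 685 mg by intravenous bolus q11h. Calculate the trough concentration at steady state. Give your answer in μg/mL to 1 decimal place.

τ/t½ = 11/7 ≈ 1.5714, so fraction remaining f = (1/2)^(11/7) ≈ 0.3365.
At steady state, accumulation factor R = 1/(1 − e^(−kτ)) ≈ 1.5072.
Each bolus raises the concentration by D/Vd = 685/20 ≈ 34.250 μg/mL.
Steady-state peak Cmax,ss = C₀·R ≈ 34.250 × 1.5072 ≈ 51.622 μg/mL.
Steady-state trough Cmin,ss = Cmax,ss·f ≈ 51.622 × 0.3365 ≈ 17.371 μg/mL.

17.4 μg/mL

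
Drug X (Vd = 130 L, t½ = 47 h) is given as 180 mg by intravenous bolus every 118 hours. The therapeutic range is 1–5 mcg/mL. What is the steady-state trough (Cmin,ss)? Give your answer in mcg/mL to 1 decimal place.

0.3 mcg/mL

τ/t½ = 118/47 ≈ 2.5106, so fraction remaining f = (1/2)^(118/47) ≈ 0.1755.
Single-dose peak C₀ = D/Vd = 180/130 ≈ 1.385 mcg/mL.
Steady-state trough Cmin,ss = C₀·f/(1−f) ≈ 1.385 × 0.1755/0.8245 ≈ 0.295 mcg/mL.
Trough 0.3 mcg/mL vs MEC 1 mcg/mL: subtherapeutic.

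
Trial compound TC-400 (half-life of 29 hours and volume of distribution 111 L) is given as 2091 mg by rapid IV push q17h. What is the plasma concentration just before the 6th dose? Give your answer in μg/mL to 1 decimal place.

32.7 μg/mL

f = (1/2)^(τ/t½) = (1/2)^(17/29) ≈ 0.6661.
C₀ = D/Vd = 2091/111 ≈ 18.838 μg/mL.
Before the 6th dose, 5 doses have been given. Superposition: Cmin = C₀·(f + f² + … + f^5).
≈ 18.838 × (0.6661 + 0.4437 + 0.2955 + 0.1969 + 0.1311) ≈ 18.838 × 1.7333 ≈ 32.652 μg/mL.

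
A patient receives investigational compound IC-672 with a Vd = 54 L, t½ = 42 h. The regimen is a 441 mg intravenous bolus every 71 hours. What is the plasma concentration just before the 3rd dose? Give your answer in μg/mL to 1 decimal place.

3.3 μg/mL

f = (1/2)^(τ/t½) = (1/2)^(71/42) ≈ 0.3098.
C₀ = D/Vd = 441/54 ≈ 8.167 μg/mL.
Before the 3rd dose, 2 doses have been given. Superposition: Cmin = C₀·(f + f²).
≈ 8.167 × (0.3098 + 0.0960) ≈ 8.167 × 0.4058 ≈ 3.314 μg/mL.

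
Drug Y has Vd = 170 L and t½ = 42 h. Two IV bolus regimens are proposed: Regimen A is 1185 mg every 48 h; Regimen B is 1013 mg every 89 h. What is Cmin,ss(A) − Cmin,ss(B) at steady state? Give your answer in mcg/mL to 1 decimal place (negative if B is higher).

4.0 mcg/mL

Regimen A: f = (1/2)^(48/42) ≈ 0.4529; Cmin,ss = (1185/170)·f/(1−f) ≈ 5.770 mcg/mL.
Regimen B: f = (1/2)^(89/42) ≈ 0.2302; Cmin,ss = (1013/170)·f/(1−f) ≈ 1.782 mcg/mL.
Difference ≈ 5.770 − 1.782 ≈ 3.988 mcg/mL.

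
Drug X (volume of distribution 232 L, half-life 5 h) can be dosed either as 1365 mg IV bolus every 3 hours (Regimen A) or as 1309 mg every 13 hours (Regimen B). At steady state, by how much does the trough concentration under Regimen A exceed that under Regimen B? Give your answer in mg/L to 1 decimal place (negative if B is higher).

Regimen A: f = (1/2)^(3/5) ≈ 0.6598; Cmin,ss = (1365/232)·f/(1−f) ≈ 11.411 mg/L.
Regimen B: f = (1/2)^(13/5) ≈ 0.1649; Cmin,ss = (1309/232)·f/(1−f) ≈ 1.114 mg/L.
Difference ≈ 11.411 − 1.114 ≈ 10.297 mg/L.

10.3 mg/L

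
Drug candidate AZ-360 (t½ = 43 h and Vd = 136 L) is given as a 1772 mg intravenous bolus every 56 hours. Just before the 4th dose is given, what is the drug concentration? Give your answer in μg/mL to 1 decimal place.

f = (1/2)^(τ/t½) = (1/2)^(56/43) ≈ 0.4055.
C₀ = D/Vd = 1772/136 ≈ 13.029 μg/mL.
Before the 4th dose, 3 doses have been given. Superposition: Cmin = C₀·(f + f² + … + f^3).
≈ 13.029 × (0.4055 + 0.1644 + 0.0667) ≈ 13.029 × 0.6366 ≈ 8.294 μg/mL.

8.3 μg/mL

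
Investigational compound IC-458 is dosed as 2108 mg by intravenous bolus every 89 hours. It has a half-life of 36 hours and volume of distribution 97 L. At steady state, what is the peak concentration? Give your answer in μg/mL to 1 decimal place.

Over one 89-h interval, 89/36 ≈ 2.4722 half-lives elapse, leaving f ≈ 0.1802 of each dose.
At steady state, accumulation factor R = 1/(1 − e^(−kτ)) ≈ 1.2198.
Each bolus raises the concentration by D/Vd = 2108/97 ≈ 21.732 μg/mL.
Steady-state peak Cmax,ss = C₀·R ≈ 21.732 × 1.2198 ≈ 26.509 μg/mL.

26.5 μg/mL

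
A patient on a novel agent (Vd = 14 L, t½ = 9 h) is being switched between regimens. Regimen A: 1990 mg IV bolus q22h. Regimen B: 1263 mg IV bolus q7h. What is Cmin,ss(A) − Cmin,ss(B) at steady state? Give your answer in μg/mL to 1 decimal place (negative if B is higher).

-94.3 μg/mL

Regimen A: f = (1/2)^(22/9) ≈ 0.1837; Cmin,ss = (1990/14)·f/(1−f) ≈ 31.988 μg/mL.
Regimen B: f = (1/2)^(7/9) ≈ 0.5833; Cmin,ss = (1263/14)·f/(1−f) ≈ 126.283 μg/mL.
Difference ≈ 31.988 − 126.283 ≈ -94.295 μg/mL.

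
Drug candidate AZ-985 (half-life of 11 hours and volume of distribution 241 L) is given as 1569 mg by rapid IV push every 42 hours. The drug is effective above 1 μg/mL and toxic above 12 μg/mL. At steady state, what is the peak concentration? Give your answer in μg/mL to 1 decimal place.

k = ln2/t½ = ln2/11 ≈ 0.063013 h⁻¹; fraction remaining f = e^(−kτ) = e^(−0.063013×42) ≈ 0.0709.
Accumulation ratio R = 1/(1 − f) ≈ 1/0.9291 ≈ 1.0763.
Single-dose peak C₀ = D/Vd = 1569/241 ≈ 6.510 μg/mL.
Steady-state peak Cmax,ss = C₀·R ≈ 6.510 × 1.0763 ≈ 7.007 μg/mL.
Peak 7.0 μg/mL vs MTC 12 μg/mL: below toxic threshold.

7.0 μg/mL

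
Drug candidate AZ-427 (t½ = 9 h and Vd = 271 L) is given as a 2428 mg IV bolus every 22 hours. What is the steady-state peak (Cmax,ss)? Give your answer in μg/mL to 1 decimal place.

τ/t½ = 22/9 ≈ 2.4444, so fraction remaining f = (1/2)^(22/9) ≈ 0.1837.
Accumulation ratio R = 1/(1 − f) ≈ 1/0.8163 ≈ 1.2250.
Each bolus raises the concentration by D/Vd = 2428/271 ≈ 8.959 μg/mL.
Steady-state peak Cmax,ss = C₀·R ≈ 8.959 × 1.2250 ≈ 10.975 μg/mL.

11.0 μg/mL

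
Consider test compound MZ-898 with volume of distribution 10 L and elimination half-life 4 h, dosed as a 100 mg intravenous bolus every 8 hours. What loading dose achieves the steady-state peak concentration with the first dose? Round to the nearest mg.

133 mg

f = (1/2)^(8/4) ≈ 0.250000; accumulation ratio R = 1/(1−f) ≈ 1.33333.
Loading dose to hit Cmax,ss on first dose: D_load = D_maint·R ≈ 100 × 1.33333 ≈ 133.33 mg.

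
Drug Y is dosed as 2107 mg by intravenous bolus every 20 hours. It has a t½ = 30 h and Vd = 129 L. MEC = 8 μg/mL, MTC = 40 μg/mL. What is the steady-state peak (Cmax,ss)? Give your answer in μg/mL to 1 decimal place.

k = ln2/t½ = ln2/30 ≈ 0.023105 h⁻¹; fraction remaining f = e^(−kτ) = e^(−0.023105×20) ≈ 0.6300.
Accumulation ratio R = 1/(1 − f) ≈ 1/0.3700 ≈ 2.7027.
Single-dose peak C₀ = D/Vd = 2107/129 ≈ 16.333 μg/mL.
Steady-state peak Cmax,ss = C₀·R ≈ 16.333 × 2.7027 ≈ 44.143 μg/mL.
Peak 44.1 μg/mL vs MTC 40 μg/mL: exceeds toxic threshold.

44.1 μg/mL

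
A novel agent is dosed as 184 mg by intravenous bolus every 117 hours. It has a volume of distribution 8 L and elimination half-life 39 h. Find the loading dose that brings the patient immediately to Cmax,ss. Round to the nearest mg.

210 mg

f = (1/2)^(117/39) ≈ 0.125000; accumulation ratio R = 1/(1−f) ≈ 1.14286.
Loading dose to hit Cmax,ss on first dose: D_load = D_maint·R ≈ 184 × 1.14286 ≈ 210.29 mg.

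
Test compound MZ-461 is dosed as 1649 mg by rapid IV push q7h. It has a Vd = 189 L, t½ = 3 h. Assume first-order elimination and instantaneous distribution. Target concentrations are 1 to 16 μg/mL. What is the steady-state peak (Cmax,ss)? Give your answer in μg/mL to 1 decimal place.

10.9 μg/mL

k = ln2/t½ = ln2/3 ≈ 0.231049 h⁻¹; fraction remaining f = e^(−kτ) = e^(−0.231049×7) ≈ 0.1984.
Accumulation ratio R = 1/(1 − f) ≈ 1/0.8016 ≈ 1.2475.
Single-dose peak C₀ = D/Vd = 1649/189 ≈ 8.725 μg/mL.
Cmax,ss = C₀/(1 − f) ≈ 8.725/0.8016 ≈ 10.884 μg/mL.
Peak 10.9 μg/mL vs MTC 16 μg/mL: below toxic threshold.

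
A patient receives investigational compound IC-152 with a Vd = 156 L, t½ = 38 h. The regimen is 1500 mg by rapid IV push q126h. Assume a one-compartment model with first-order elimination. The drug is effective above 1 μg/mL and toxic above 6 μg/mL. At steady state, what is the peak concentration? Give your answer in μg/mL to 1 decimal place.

τ/t½ = 126/38 ≈ 3.3158, so fraction remaining f = (1/2)^(126/38) ≈ 0.1004.
Accumulation ratio R = 1/(1 − f) ≈ 1/0.8996 ≈ 1.1116.
Each bolus raises the concentration by D/Vd = 1500/156 ≈ 9.615 μg/mL.
Steady-state peak Cmax,ss = C₀·R ≈ 9.615 × 1.1116 ≈ 10.688 μg/mL.
Peak 10.7 μg/mL vs MTC 6 μg/mL: exceeds toxic threshold.

10.7 μg/mL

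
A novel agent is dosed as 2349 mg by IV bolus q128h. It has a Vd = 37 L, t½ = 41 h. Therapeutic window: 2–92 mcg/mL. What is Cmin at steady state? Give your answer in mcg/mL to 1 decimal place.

Over one 128-h interval, 128/41 ≈ 3.122 half-lives elapse, leaving f ≈ 0.1149 of each dose.
At steady state, accumulation factor R = 1/(1 − e^(−kτ)) ≈ 1.1298.
Single-dose peak C₀ = D/Vd = 2349/37 ≈ 63.486 mcg/mL.
Cmax,ss = C₀/(1 − f) ≈ 63.486/0.8851 ≈ 71.727 mcg/mL.
One interval later, Cmin,ss = Cmax,ss·e^(−kτ) ≈ 71.727 × 0.1149 ≈ 8.241 mcg/mL.
Trough 8.2 mcg/mL vs MEC 2 mcg/mL: adequate.

8.2 mcg/mL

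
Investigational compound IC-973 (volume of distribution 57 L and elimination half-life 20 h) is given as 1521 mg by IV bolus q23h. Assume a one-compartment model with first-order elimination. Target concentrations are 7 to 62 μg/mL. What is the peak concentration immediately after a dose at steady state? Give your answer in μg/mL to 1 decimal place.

k = ln2/t½ = ln2/20 ≈ 0.034657 h⁻¹; fraction remaining f = e^(−kτ) = e^(−0.034657×23) ≈ 0.4506.
Accumulation ratio R = 1/(1 − f) ≈ 1/0.5494 ≈ 1.8202.
Each bolus raises the concentration by D/Vd = 1521/57 ≈ 26.684 μg/mL.
Cmax,ss = C₀/(1 − f) ≈ 26.684/0.5494 ≈ 48.569 μg/mL.
Peak 48.6 μg/mL vs MTC 62 μg/mL: below toxic threshold.

48.6 μg/mL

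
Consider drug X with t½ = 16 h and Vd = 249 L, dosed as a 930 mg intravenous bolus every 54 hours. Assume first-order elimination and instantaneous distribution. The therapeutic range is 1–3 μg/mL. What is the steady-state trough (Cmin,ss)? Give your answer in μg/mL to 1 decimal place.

0.4 μg/mL

τ/t½ = 54/16 ≈ 3.375, so fraction remaining f = (1/2)^(54/16) ≈ 0.0964.
At steady state, accumulation factor R = 1/(1 − e^(−kτ)) ≈ 1.1067.
Single-dose peak C₀ = D/Vd = 930/249 ≈ 3.735 μg/mL.
Steady-state peak Cmax,ss = C₀·R ≈ 3.735 × 1.1067 ≈ 4.134 μg/mL.
Steady-state trough Cmin,ss = Cmax,ss·f ≈ 4.134 × 0.0964 ≈ 0.399 μg/mL.
Trough 0.4 μg/mL vs MEC 1 μg/mL: subtherapeutic.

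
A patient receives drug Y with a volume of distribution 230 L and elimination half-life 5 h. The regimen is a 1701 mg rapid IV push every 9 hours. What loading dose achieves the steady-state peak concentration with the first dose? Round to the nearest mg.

2386 mg

f = (1/2)^(9/5) ≈ 0.287175; accumulation ratio R = 1/(1−f) ≈ 1.40287.
Loading dose to hit Cmax,ss on first dose: D_load = D_maint·R ≈ 1701 × 1.40287 ≈ 2386.28 mg.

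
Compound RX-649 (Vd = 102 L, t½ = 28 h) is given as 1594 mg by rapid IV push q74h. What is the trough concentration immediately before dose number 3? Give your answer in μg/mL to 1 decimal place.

2.9 μg/mL

f = (1/2)^(τ/t½) = (1/2)^(74/28) ≈ 0.1601.
C₀ = D/Vd = 1594/102 ≈ 15.627 μg/mL.
Before the 3rd dose, 2 doses have been given. Superposition: Cmin = C₀·(f + f²).
≈ 15.627 × (0.1601 + 0.0256) ≈ 15.627 × 0.1857 ≈ 2.902 μg/mL.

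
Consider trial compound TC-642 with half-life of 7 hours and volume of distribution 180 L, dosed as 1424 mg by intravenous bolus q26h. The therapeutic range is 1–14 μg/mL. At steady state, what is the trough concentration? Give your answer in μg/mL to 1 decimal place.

τ/t½ = 26/7 ≈ 3.7143, so fraction remaining f = (1/2)^(26/7) ≈ 0.0762.
Accumulation ratio R = 1/(1 − f) ≈ 1/0.9238 ≈ 1.0825.
Each bolus raises the concentration by D/Vd = 1424/180 ≈ 7.911 μg/mL.
Cmax,ss = C₀/(1 − f) ≈ 7.911/0.9238 ≈ 8.564 μg/mL.
One interval later, Cmin,ss = Cmax,ss·e^(−kτ) ≈ 8.564 × 0.0762 ≈ 0.653 μg/mL.
Trough 0.7 μg/mL vs MEC 1 μg/mL: subtherapeutic.

0.7 μg/mL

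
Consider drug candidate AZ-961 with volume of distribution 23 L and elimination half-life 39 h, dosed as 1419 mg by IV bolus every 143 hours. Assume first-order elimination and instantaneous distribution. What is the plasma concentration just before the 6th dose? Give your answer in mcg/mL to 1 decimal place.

5.3 mcg/mL

f = (1/2)^(τ/t½) = (1/2)^(143/39) ≈ 0.0787.
C₀ = D/Vd = 1419/23 ≈ 61.696 mcg/mL.
Before the 6th dose, 5 doses have been given. Superposition: Cmin = C₀·(f + f² + … + f^5).
≈ 61.696 × (0.0787 + 0.0062 + 0.0005 + 0.0000 + 0.0000) ≈ 61.696 × 0.0854 ≈ 5.269 mcg/mL.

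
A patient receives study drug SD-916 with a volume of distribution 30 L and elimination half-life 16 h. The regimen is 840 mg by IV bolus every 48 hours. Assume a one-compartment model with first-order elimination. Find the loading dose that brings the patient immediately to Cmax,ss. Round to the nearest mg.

f = (1/2)^(48/16) ≈ 0.125000; accumulation ratio R = 1/(1−f) ≈ 1.14286.
Loading dose to hit Cmax,ss on first dose: D_load = D_maint·R ≈ 840 × 1.14286 ≈ 960.00 mg.

960 mg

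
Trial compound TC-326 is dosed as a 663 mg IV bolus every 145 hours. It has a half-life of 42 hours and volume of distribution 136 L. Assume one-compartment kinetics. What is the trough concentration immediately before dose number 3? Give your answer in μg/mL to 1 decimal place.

f = (1/2)^(τ/t½) = (1/2)^(145/42) ≈ 0.0914.
C₀ = D/Vd = 663/136 ≈ 4.875 μg/mL.
Before the 3rd dose, 2 doses have been given. Superposition: Cmin = C₀·(f + f²).
≈ 4.875 × (0.0914 + 0.0084) ≈ 4.875 × 0.0998 ≈ 0.487 μg/mL.

0.5 μg/mL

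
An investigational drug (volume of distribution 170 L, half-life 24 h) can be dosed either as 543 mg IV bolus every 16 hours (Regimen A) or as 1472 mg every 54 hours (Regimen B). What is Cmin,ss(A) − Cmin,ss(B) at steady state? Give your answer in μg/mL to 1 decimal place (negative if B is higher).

Regimen A: f = (1/2)^(16/24) ≈ 0.6300; Cmin,ss = (543/170)·f/(1−f) ≈ 5.439 μg/mL.
Regimen B: f = (1/2)^(54/24) ≈ 0.2102; Cmin,ss = (1472/170)·f/(1−f) ≈ 2.304 μg/mL.
Difference ≈ 5.439 − 2.304 ≈ 3.135 μg/mL.

3.1 μg/mL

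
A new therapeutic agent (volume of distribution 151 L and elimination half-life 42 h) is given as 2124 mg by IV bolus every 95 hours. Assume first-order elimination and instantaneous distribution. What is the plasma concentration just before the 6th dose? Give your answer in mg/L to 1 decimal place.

3.7 mg/L

f = (1/2)^(τ/t½) = (1/2)^(95/42) ≈ 0.2085.
C₀ = D/Vd = 2124/151 ≈ 14.066 mg/L.
Before the 6th dose, 5 doses have been given. Superposition: Cmin = C₀·(f + f² + … + f^5).
≈ 14.066 × (0.2085 + 0.0435 + 0.0091 + 0.0019 + 0.0004) ≈ 14.066 × 0.2634 ≈ 3.705 mg/L.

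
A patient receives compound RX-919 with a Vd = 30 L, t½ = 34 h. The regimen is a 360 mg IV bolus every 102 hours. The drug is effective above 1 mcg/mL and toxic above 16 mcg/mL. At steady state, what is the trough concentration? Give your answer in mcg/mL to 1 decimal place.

1.7 mcg/mL

τ = 102 h = 3 half-lives, so f = (1/2)^3 = 0.125.
Accumulation ratio R = 1/(1 − f) = 1/0.875 = 8/7.
Single-dose peak C₀ = D/Vd = 360/30 = 12 mcg/mL.
Steady-state peak Cmax,ss = C₀·R = 12 × 8/7 ≈ 13.714 mcg/mL.
Steady-state trough Cmin,ss = Cmax,ss·f ≈ 13.714 × 0.125 ≈ 1.714 mcg/mL.
Trough 1.7 mcg/mL vs MEC 1 mcg/mL: adequate.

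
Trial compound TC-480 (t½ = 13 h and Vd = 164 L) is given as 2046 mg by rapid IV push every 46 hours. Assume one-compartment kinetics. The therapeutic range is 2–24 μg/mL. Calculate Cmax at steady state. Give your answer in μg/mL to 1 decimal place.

τ/t½ = 46/13 ≈ 3.5385, so fraction remaining f = (1/2)^(46/13) ≈ 0.0861.
Accumulation ratio R = 1/(1 − f) ≈ 1/0.9139 ≈ 1.0942.
Single-dose peak C₀ = D/Vd = 2046/164 ≈ 12.476 μg/mL.
Steady-state peak Cmax,ss = C₀·R ≈ 12.476 × 1.0942 ≈ 13.651 μg/mL.
Peak 13.7 μg/mL vs MTC 24 μg/mL: below toxic threshold.

13.7 μg/mL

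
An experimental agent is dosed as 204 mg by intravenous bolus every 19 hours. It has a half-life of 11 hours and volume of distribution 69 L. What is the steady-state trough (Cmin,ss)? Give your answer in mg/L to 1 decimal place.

1.3 mg/L

k = ln2/t½ = ln2/11 ≈ 0.063013 h⁻¹; fraction remaining f = e^(−kτ) = e^(−0.063013×19) ≈ 0.3020.
Single-dose peak C₀ = D/Vd = 204/69 ≈ 2.957 mg/L.
Steady-state trough Cmin,ss = C₀·f/(1−f) ≈ 2.957 × 0.3020/0.6980 ≈ 1.279 mg/L.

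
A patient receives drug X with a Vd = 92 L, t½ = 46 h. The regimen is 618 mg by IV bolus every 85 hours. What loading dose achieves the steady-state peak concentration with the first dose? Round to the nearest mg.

856 mg

f = (1/2)^(85/46) ≈ 0.277811; accumulation ratio R = 1/(1−f) ≈ 1.38468.
Loading dose to hit Cmax,ss on first dose: D_load = D_maint·R ≈ 618 × 1.38468 ≈ 855.73 mg.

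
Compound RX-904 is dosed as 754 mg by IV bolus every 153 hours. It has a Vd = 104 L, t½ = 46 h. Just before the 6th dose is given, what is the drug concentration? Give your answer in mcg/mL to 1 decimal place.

0.8 mcg/mL

f = (1/2)^(τ/t½) = (1/2)^(153/46) ≈ 0.0997.
C₀ = D/Vd = 754/104 ≈ 7.250 mcg/mL.
Before the 6th dose, 5 doses have been given. Superposition: Cmin = C₀·(f + f² + … + f^5).
≈ 7.250 × (0.0997 + 0.0099 + 0.0010 + 0.0001 + 0.0000) ≈ 7.250 × 0.1107 ≈ 0.803 mcg/mL.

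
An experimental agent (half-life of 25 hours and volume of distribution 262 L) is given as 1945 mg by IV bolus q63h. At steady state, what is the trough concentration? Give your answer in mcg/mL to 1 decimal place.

k = ln2/t½ = ln2/25 ≈ 0.027726 h⁻¹; fraction remaining f = e^(−kτ) = e^(−0.027726×63) ≈ 0.1743.
At steady state, accumulation factor R = 1/(1 − e^(−kτ)) ≈ 1.2111.
Each bolus raises the concentration by D/Vd = 1945/262 ≈ 7.424 mcg/mL.
Cmax,ss = C₀/(1 − f) ≈ 7.424/0.8257 ≈ 8.991 mcg/mL.
Steady-state trough Cmin,ss = Cmax,ss·f ≈ 8.991 × 0.1743 ≈ 1.567 mcg/mL.

1.6 mcg/mL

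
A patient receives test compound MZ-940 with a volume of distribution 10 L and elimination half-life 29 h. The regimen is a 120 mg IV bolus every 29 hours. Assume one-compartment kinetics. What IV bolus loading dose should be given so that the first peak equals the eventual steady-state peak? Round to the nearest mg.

f = (1/2)^(29/29) ≈ 0.500000; accumulation ratio R = 1/(1−f) ≈ 2.00000.
Loading dose to hit Cmax,ss on first dose: D_load = D_maint·R ≈ 120 × 2.00000 ≈ 240.00 mg.

240 mg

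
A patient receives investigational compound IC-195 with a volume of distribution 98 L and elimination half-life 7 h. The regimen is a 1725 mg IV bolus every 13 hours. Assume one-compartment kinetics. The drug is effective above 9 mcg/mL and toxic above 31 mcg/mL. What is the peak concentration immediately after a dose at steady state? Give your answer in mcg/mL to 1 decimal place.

k = ln2/t½ = ln2/7 ≈ 0.099021 h⁻¹; fraction remaining f = e^(−kτ) = e^(−0.099021×13) ≈ 0.2760.
At steady state, accumulation factor R = 1/(1 − e^(−kτ)) ≈ 1.3812.
Single-dose peak C₀ = D/Vd = 1725/98 ≈ 17.602 mcg/mL.
Steady-state peak Cmax,ss = C₀·R ≈ 17.602 × 1.3812 ≈ 24.312 mcg/mL.
Peak 24.3 mcg/mL vs MTC 31 mcg/mL: below toxic threshold.

24.3 mcg/mL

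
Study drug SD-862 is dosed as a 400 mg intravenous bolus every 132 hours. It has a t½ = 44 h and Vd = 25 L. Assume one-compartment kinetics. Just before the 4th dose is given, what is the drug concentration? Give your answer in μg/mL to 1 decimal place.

f = (1/2)^(τ/t½) = (1/2)^(132/44) ≈ 0.1250.
C₀ = D/Vd = 400/25 ≈ 16.000 μg/mL.
Before the 4th dose, 3 doses have been given. Superposition: Cmin = C₀·(f + f² + … + f^3).
≈ 16.000 × (0.1250 + 0.0156 + 0.0020) ≈ 16.000 × 0.1426 ≈ 2.282 μg/mL.

2.3 μg/mL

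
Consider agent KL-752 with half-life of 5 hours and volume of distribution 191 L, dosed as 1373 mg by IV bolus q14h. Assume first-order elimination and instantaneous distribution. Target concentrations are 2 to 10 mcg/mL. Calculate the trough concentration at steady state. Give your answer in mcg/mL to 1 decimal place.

1.2 mcg/mL

k = ln2/t½ = ln2/5 ≈ 0.138629 h⁻¹; fraction remaining f = e^(−kτ) = e^(−0.138629×14) ≈ 0.1436.
Each bolus raises the concentration by D/Vd = 1373/191 ≈ 7.188 mcg/mL.
Steady-state trough Cmin,ss = C₀·f/(1−f) ≈ 7.188 × 0.1436/0.8564 ≈ 1.205 mcg/mL.
Trough 1.2 mcg/mL vs MEC 2 mcg/mL: subtherapeutic.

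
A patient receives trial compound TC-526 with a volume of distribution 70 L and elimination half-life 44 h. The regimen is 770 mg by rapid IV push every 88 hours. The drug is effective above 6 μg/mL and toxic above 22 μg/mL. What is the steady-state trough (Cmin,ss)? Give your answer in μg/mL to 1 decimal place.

3.7 μg/mL

τ = 88 h = 2 half-lives, so f = (1/2)^2 = 0.25.
Accumulation ratio R = 1/(1 − f) = 1/0.75 = 4/3.
Single-dose peak C₀ = D/Vd = 770/70 = 11 μg/mL.
Steady-state peak Cmax,ss = C₀·R = 11 × 4/3 ≈ 14.667 μg/mL.
Steady-state trough Cmin,ss = Cmax,ss·f ≈ 14.667 × 0.25 ≈ 3.667 μg/mL.
Trough 3.7 μg/mL vs MEC 6 μg/mL: subtherapeutic.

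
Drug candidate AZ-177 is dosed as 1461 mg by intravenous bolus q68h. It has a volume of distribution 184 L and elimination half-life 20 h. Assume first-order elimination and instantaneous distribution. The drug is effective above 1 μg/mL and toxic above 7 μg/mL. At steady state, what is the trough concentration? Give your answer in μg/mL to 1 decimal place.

Over one 68-h interval, 68/20 ≈ 3.4 half-lives elapse, leaving f ≈ 0.0947 of each dose.
At steady state, accumulation factor R = 1/(1 − e^(−kτ)) ≈ 1.1046.
Each bolus raises the concentration by D/Vd = 1461/184 ≈ 7.940 μg/mL.
Cmax,ss = C₀/(1 − f) ≈ 7.940/0.9053 ≈ 8.771 μg/mL.
Steady-state trough Cmin,ss = Cmax,ss·f ≈ 8.771 × 0.0947 ≈ 0.831 μg/mL.
Trough 0.8 μg/mL vs MEC 1 μg/mL: subtherapeutic.

0.8 μg/mL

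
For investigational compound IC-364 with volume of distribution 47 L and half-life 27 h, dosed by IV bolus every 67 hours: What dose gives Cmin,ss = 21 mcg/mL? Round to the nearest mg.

τ/t½ = 67/27 ≈ 2.4815, so f = (1/2)^(67/27) ≈ 0.179060.
Cmin,ss = (D/Vd)·f/(1−f), so D = Cmin,ss·Vd·(1−f)/f.
D = 21 × 47 × (1−f)/f ≈ 21 × 47 × 4.58472 ≈ 4525.12 mg.

4525 mg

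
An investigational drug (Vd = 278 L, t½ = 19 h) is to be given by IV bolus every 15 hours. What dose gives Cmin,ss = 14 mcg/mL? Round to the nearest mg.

τ/t½ = 15/19 ≈ 0.78947, so f = (1/2)^(15/19) ≈ 0.578555.
Cmin,ss = (D/Vd)·f/(1−f), so D = Cmin,ss·Vd·(1−f)/f.
D = 14 × 278 × (1−f)/f ≈ 14 × 278 × 0.72844 ≈ 2835.09 mg.

2835 mg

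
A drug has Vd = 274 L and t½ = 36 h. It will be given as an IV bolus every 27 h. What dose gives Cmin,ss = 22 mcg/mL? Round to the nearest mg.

4110 mg

τ/t½ = 27/36 ≈ 0.75, so f = (1/2)^(27/36) ≈ 0.594604.
Cmin,ss = (D/Vd)·f/(1−f), so D = Cmin,ss·Vd·(1−f)/f.
D = 22 × 274 × (1−f)/f ≈ 22 × 274 × 0.68179 ≈ 4109.83 mg.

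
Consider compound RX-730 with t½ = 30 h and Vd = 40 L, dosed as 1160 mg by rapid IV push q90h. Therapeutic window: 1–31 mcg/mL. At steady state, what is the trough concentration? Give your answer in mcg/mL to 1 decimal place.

The dosing interval is 3 half-lives, so f = 2^(−3) = 0.125.
Accumulation ratio R = 1/(1 − f) = 1/0.875 = 8/7.
Single-dose peak C₀ = D/Vd = 1160/40 = 29 mcg/mL.
Steady-state peak Cmax,ss = C₀·R = 29 × 8/7 ≈ 33.143 mcg/mL.
Steady-state trough Cmin,ss = Cmax,ss·f ≈ 33.143 × 0.125 ≈ 4.143 mcg/mL.
Trough 4.1 mcg/mL vs MEC 1 mcg/mL: adequate.

4.1 mcg/mL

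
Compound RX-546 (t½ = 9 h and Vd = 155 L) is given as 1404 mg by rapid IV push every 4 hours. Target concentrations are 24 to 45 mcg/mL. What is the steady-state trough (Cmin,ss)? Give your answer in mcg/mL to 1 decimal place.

25.1 mcg/mL

k = ln2/t½ = ln2/9 ≈ 0.077016 h⁻¹; fraction remaining f = e^(−kτ) = e^(−0.077016×4) ≈ 0.7349.
At steady state, accumulation factor R = 1/(1 − e^(−kτ)) ≈ 3.7722.
Single-dose peak C₀ = D/Vd = 1404/155 ≈ 9.058 mcg/mL.
Cmax,ss = C₀/(1 − f) ≈ 9.058/0.2651 ≈ 34.168 mcg/mL.
Steady-state trough Cmin,ss = Cmax,ss·f ≈ 34.168 × 0.7349 ≈ 25.110 mcg/mL.
Trough 25.1 mcg/mL vs MEC 24 mcg/mL: adequate.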